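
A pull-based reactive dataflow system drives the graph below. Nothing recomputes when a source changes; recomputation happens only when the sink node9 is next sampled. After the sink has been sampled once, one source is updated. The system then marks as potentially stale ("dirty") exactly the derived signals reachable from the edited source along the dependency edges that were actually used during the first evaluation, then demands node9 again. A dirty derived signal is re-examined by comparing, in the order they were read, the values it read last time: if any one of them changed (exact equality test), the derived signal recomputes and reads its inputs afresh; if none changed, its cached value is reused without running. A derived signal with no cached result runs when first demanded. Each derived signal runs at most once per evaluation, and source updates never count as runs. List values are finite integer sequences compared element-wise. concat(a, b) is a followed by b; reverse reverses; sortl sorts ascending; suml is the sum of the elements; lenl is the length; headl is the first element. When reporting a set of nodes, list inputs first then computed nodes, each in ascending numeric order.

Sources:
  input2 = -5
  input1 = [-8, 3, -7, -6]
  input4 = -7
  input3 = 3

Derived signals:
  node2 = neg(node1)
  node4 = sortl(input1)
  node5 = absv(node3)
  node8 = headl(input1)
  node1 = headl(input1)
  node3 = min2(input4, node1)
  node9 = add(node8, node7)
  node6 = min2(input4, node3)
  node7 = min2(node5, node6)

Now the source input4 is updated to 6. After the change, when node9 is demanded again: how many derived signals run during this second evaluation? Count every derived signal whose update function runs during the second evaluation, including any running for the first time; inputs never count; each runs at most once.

First evaluation (everything demanded from the output):
  node1 = headl([-8, 3, -7, -6]) = -8
  node3 = min2(-7, -8) = -8
  node5 = absv(-8) = 8
  node6 = min2(-7, -8) = -8
  node7 = min2(8, -8) = -8
  node8 = headl([-8, 3, -7, -6]) = -8
  node9 = add(-8, -8) = -16

Propagation after the edit:
  node3: runs — input4 -7->6; result -8 (same value as before).
  node5: checked — values it read are unchanged (node3 unchanged); reused cached 8 without running.
  node6: runs — input4 -7->6; result -8 (same value as before).
  node7: checked — values it read are unchanged (node5 unchanged, node6 unchanged); reused cached -8 without running.
  node9: checked — values it read are unchanged (node8 unchanged, node7 unchanged); reused cached -16 without running.

Key observation: the cutoff stops propagation at node5 — its inputs' values are unchanged, so it reuses its cache.

Derived signals that run: node3, node6 — 2 in total.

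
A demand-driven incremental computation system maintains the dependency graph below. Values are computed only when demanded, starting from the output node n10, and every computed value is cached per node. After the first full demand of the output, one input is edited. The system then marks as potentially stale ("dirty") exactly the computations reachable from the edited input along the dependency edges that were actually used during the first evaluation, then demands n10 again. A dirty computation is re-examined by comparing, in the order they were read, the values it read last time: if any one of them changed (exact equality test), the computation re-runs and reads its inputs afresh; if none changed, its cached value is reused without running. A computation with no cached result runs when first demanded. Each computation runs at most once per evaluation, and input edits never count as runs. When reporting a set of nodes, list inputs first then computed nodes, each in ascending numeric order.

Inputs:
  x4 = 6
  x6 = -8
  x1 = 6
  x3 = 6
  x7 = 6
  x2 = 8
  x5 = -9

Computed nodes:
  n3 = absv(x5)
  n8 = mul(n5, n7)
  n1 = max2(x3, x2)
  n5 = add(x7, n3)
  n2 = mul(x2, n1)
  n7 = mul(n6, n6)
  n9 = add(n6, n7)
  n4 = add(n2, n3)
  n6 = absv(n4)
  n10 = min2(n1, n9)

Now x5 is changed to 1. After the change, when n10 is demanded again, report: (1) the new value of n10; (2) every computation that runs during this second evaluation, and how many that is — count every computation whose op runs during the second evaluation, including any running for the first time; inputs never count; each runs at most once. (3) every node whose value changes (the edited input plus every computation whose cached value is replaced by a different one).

First evaluation (everything demanded from the output):
  n1 = max2(6, 8) = 8
  n2 = mul(8, 8) = 64
  n3 = absv(-9) = 9
  n4 = add(64, 9) = 73
  n6 = absv(73) = 73
  n7 = mul(73, 73) = 5329
  n9 = add(73, 5329) = 5402
  n10 = min2(8, 5402) = 8

Propagation after the edit:
  n3: runs — x5 -9->1; result 1.
  n4: runs — n3 9->1; result 65.
  n6: runs — n4 73->65; result 65.
  n7: runs — n6 73->65; n6 73->65; result 4225.
  n9: runs — n6 73->65; n7 5329->4225; result 4290.
  n10: runs — n9 5402->4290; result 8 (same value as before).

New value of n10: 8.
Computations that run: n3, n4, n6, n7, n9, n10 — 6 in total.
Values that change: x5, n3, n4, n6, n7, n9.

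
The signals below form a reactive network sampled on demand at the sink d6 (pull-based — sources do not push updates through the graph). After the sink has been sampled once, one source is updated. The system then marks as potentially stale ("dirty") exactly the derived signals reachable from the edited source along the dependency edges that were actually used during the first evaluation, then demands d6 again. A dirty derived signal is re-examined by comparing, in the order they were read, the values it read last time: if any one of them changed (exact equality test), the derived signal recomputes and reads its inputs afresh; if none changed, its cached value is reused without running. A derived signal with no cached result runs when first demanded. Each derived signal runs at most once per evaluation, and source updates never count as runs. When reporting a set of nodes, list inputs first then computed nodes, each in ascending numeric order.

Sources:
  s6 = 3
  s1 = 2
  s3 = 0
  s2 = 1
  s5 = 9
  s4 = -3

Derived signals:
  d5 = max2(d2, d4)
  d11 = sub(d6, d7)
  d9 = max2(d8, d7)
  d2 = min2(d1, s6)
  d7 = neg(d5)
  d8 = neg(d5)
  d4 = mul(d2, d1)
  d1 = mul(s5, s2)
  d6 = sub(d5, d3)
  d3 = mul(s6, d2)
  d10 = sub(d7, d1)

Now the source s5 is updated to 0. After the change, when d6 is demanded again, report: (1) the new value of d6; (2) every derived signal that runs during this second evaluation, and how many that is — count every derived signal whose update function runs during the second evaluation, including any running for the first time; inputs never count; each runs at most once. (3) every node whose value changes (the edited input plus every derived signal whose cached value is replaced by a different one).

Initial pass — values computed on the first demand:
  d1 = mul(9, 1) = 9
  d2 = min2(9, 3) = 3
  d3 = mul(3, 3) = 9
  d4 = mul(3, 9) = 27
  d5 = max2(3, 27) = 27
  d6 = sub(27, 9) = 18

Second demand — change propagation:
  d1: re-runs because s5 9->0; new result 0.
  d2: re-runs because d1 9->0; new result 0.
  d3: re-runs because d2 3->0; new result 0.
  d4: re-runs because d2 3->0; d1 9->0; new result 0.
  d5: re-runs because d2 3->0; d4 27->0; new result 0.
  d6: re-runs because d5 27->0; d3 9->0; new result 0.

d6 now evaluates to 0.
Run set: d1, d2, d3, d4, d5, d6 (6 run).
Changed values: s5, d1, d2, d3, d4, d5, d6.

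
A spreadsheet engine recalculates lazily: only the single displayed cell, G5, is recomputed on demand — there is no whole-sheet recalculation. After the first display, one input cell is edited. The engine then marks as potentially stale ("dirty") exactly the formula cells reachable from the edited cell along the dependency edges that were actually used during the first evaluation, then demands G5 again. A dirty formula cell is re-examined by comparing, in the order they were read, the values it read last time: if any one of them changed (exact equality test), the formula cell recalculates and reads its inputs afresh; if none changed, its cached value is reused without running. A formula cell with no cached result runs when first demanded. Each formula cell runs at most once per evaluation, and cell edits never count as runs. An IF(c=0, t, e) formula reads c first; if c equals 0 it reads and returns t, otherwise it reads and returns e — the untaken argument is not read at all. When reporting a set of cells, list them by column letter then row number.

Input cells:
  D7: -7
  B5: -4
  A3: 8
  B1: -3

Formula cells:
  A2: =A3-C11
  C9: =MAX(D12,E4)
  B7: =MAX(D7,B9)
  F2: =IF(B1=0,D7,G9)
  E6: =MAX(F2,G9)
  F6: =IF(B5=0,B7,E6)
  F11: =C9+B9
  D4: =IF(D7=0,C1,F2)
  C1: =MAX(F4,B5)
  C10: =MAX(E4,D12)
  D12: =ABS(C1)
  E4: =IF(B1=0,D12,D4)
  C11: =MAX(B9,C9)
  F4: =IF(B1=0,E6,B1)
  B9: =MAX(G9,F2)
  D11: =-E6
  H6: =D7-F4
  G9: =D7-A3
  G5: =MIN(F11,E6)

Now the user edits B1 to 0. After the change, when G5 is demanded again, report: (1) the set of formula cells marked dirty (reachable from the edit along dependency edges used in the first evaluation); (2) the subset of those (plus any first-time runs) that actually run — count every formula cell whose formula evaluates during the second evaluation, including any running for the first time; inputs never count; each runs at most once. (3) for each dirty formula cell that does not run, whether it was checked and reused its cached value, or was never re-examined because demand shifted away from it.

First evaluation (everything demanded from the output):
  G9 = -7 - 8 = -15
  F2 = IF(B1=0: B1=-3 -> else branch G9) = -15
  B9 = MAX(-15, -15) = -15
  E6 = MAX(-15, -15) = -15
  F4 = IF(B1=0: B1=-3 -> else branch B1) = -3
  C1 = MAX(-3, -4) = -3
  D4 = IF(D7=0: D7=-7 -> else branch F2) = -15
  D12 = ABS(-3) = 3
  E4 = IF(B1=0: B1=-3 -> else branch D4) = -15
  C9 = MAX(3, -15) = 3
  F11 = 3 + -15 = -12
  G5 = MIN(-12, -15) = -15

Propagation after the edit:
  F2: runs — B1 -3->0; result -7.
  B9: runs — F2 -15->-7; result -7.
  E6: runs — F2 -15->-7; result -7.
  F4: runs — B1 -3->0; B1 -3->0; result -7.
  C1: runs — F4 -3->-7; result -4.
  D4: marked dirty but never re-examined — demand shifted away from it.
  D12: runs — C1 -3->-4; result 4.
  E4: runs — B1 -3->0; result 4.
  C9: runs — D12 3->4; E4 -15->4; result 4.
  F11: runs — C9 3->4; B9 -15->-7; result -3.
  G5: runs — F11 -12->-3; E6 -15->-7; result -7.

Key observation: a condition flipped, so demand moved to the other branch — D4 is never re-examined.

Marked dirty: B9, C1, C9, D4, D12, E4, E6, F2, F4, F11, G5.
Formula cells that run: B9, C1, C9, D12, E4, E6, F2, F4, F11, G5 — 10 in total.
Never re-examined (demand shifted away): D4.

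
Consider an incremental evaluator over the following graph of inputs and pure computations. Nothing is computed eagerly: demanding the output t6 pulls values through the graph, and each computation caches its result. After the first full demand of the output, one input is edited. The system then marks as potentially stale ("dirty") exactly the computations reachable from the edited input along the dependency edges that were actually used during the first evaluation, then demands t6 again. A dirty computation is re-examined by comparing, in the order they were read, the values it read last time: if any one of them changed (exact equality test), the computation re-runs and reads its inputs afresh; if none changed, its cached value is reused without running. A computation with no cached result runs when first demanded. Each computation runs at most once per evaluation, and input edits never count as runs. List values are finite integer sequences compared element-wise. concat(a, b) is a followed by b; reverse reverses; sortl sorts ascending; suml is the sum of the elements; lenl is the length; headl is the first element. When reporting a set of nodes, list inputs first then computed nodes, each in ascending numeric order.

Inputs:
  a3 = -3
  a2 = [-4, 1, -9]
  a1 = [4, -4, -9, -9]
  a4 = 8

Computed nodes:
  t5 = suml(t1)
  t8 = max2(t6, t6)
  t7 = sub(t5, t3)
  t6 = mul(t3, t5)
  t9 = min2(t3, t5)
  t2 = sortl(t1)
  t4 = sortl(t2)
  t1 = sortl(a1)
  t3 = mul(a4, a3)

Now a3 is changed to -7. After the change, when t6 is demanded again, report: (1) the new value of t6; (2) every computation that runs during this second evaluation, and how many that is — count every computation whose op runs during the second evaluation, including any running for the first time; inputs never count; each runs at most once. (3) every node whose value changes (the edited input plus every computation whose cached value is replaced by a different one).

t6 now evaluates to 1008.
Run set: t3, t6 (2 run).
Changed values: a3, t3, t6.

Initial pass — values computed on the first demand:
  t1 = sortl([4, -4, -9, -9]) = [-9, -9, -4, 4]
  t3 = mul(8, -3) = -24
  t5 = suml([-9, -9, -4, 4]) = -18
  t6 = mul(-24, -18) = 432

Second demand — change propagation:
  t3: re-runs because a3 -3->-7; new result -56.
  t6: re-runs because t3 -24->-56; new result 1008.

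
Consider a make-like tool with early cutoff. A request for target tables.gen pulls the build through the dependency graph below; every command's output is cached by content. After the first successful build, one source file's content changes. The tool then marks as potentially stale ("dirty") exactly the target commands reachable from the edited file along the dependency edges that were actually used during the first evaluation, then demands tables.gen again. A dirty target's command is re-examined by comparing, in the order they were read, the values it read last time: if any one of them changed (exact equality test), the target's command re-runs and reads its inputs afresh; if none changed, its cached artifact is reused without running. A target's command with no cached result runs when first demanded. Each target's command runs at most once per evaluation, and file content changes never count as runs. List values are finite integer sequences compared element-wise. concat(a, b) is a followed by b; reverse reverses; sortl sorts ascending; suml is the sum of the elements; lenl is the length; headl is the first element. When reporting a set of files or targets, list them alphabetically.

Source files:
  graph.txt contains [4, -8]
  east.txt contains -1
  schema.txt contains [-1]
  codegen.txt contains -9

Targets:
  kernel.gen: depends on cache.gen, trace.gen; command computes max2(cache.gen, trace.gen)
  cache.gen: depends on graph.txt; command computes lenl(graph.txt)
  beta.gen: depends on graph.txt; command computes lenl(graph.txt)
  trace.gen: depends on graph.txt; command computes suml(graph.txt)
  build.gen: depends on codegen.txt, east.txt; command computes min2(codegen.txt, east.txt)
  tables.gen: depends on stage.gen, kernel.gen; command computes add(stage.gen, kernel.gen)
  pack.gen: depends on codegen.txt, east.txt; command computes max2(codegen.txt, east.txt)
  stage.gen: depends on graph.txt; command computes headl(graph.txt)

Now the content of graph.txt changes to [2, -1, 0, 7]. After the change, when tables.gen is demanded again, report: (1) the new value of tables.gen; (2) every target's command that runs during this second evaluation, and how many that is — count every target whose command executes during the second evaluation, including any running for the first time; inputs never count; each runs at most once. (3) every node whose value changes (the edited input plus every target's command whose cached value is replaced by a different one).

Demanding tables.gen again yields 10.
5 target commands run: cache.gen, kernel.gen, stage.gen, tables.gen, trace.gen.
The nodes whose values change: cache.gen, graph.txt, kernel.gen, stage.gen, tables.gen, trace.gen.

First demand of the output computes:
  cache.gen = lenl([4, -8]) = 2
  stage.gen = headl([4, -8]) = 4
  trace.gen = suml([4, -8]) = -4
  kernel.gen = max2(2, -4) = 2
  tables.gen = add(4, 2) = 6

After the edit, cleaning proceeds:
  cache.gen: a read changed (graph.txt [4, -8]->[2, -1, 0, 7]) — executes, giving 4.
  stage.gen: a read changed (graph.txt [4, -8]->[2, -1, 0, 7]) — executes, giving 2.
  trace.gen: a read changed (graph.txt [4, -8]->[2, -1, 0, 7]) — executes, giving 8.
  kernel.gen: a read changed (cache.gen 2->4; trace.gen -4->8) — executes, giving 8.
  tables.gen: a read changed (stage.gen 4->2; kernel.gen 2->8) — executes, giving 10.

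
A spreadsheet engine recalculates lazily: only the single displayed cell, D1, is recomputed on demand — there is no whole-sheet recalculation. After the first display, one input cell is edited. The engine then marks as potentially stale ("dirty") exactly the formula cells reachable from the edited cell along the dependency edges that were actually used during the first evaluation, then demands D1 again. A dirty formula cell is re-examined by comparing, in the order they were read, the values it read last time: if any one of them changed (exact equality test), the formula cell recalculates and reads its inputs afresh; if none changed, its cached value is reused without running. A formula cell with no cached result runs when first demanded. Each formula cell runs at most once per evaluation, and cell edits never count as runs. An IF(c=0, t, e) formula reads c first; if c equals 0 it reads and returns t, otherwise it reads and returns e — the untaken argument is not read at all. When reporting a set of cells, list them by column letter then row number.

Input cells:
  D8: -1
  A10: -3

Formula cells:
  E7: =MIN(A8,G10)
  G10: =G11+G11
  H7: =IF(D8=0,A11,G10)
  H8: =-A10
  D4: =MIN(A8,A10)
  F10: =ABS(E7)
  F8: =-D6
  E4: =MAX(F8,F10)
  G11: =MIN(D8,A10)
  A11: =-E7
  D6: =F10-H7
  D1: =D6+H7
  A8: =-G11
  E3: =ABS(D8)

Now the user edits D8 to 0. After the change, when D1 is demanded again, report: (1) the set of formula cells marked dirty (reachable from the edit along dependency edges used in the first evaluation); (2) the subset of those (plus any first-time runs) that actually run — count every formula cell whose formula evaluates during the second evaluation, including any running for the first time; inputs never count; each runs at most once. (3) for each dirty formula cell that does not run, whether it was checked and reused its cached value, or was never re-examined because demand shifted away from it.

Marked dirty: A8, D1, D6, E7, F10, G10, G11, H7.
Formula cells that run: A11, D1, D6, G11, H7 — 5 in total.
Checked but reused from cache: A8, E7, F10, G10.
Key observation: a condition flipped, so demand reaches new nodes — A11 runs for the first time.

First evaluation (everything demanded from the output):
  G11 = MIN(-1, -3) = -3
  A8 = -(-3) = 3
  G10 = -3 + -3 = -6
  E7 = MIN(3, -6) = -6
  F10 = ABS(-6) = 6
  H7 = IF(D8=0: D8=-1 -> else branch G10) = -6
  D6 = 6 - -6 = 12
  D1 = 12 + -6 = 6

Propagation after the edit:
  G11: runs — D8 -1->0; result -3 (same value as before).
  A8: checked — values it read are unchanged (G11 unchanged); reused cached 3 without running.
  G10: checked — values it read are unchanged (G11 unchanged, G11 unchanged); reused cached -6 without running.
  E7: checked — values it read are unchanged (A8 unchanged, G10 unchanged); reused cached -6 without running.
  A11: demanded for the first time — runs, produces 6.
  F10: checked — values it read are unchanged (E7 unchanged); reused cached 6 without running.
  H7: runs — D8 -1->0; result 6.
  D6: runs — H7 -6->6; result 0.
  D1: runs — D6 12->0; H7 -6->6; result 6 (same value as before).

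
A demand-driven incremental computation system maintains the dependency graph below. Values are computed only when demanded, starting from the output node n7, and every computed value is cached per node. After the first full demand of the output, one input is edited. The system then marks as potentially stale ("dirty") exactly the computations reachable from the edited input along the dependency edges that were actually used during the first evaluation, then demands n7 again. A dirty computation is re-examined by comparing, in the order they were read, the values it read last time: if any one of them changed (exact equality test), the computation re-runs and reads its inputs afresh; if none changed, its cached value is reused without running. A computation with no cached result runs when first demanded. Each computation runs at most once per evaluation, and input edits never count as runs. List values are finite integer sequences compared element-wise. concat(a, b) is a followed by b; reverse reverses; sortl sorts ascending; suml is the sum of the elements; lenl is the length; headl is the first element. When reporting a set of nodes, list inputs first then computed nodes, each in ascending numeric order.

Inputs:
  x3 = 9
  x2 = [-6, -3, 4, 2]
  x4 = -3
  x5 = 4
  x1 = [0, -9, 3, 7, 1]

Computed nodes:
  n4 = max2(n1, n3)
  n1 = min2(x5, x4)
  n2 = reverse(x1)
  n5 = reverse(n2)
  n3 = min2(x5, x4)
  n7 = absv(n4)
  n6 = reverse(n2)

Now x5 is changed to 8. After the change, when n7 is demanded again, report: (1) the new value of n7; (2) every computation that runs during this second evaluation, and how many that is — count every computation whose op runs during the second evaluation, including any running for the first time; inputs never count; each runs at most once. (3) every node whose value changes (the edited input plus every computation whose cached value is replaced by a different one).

First evaluation (everything demanded from the output):
  n1 = min2(4, -3) = -3
  n3 = min2(4, -3) = -3
  n4 = max2(-3, -3) = -3
  n7 = absv(-3) = 3

Propagation after the edit:
  n1: runs — x5 4->8; result -3 (same value as before).
  n3: runs — x5 4->8; result -3 (same value as before).
  n4: checked — values it read are unchanged (n1 unchanged, n3 unchanged); reused cached -3 without running.
  n7: checked — values it read are unchanged (n4 unchanged); reused cached 3 without running.

Key observation: the cutoff stops propagation at n4 — its inputs' values are unchanged, so it reuses its cache.

New value of n7: 3.
Computations that run: n1, n3 — 2 in total.
Values that change: x5.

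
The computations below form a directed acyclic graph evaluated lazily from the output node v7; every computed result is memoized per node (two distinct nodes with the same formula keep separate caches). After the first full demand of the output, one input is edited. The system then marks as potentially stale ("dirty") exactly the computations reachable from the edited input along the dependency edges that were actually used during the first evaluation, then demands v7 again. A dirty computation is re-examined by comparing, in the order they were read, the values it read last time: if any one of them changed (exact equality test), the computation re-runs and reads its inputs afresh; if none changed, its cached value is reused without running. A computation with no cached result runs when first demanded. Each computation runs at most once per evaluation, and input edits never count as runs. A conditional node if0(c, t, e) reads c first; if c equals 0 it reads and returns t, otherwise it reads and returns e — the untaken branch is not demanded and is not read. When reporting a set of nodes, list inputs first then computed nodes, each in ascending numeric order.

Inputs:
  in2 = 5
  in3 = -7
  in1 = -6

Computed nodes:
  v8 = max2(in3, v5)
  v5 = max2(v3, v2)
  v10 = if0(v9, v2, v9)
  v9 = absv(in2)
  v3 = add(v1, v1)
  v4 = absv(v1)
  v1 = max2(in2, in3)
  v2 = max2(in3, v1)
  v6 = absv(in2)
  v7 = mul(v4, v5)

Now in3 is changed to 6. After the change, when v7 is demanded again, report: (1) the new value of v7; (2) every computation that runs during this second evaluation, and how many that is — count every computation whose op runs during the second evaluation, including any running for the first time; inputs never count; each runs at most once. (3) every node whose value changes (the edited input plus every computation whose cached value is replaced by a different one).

Demanding v7 again yields 72.
6 computations run: v1, v2, v3, v4, v5, v7.
The nodes whose values change: in3, v1, v2, v3, v4, v5, v7.

First demand of the output computes:
  v1 = max2(5, -7) = 5
  v2 = max2(-7, 5) = 5
  v3 = add(5, 5) = 10
  v4 = absv(5) = 5
  v5 = max2(10, 5) = 10
  v7 = mul(5, 10) = 50

After the edit, cleaning proceeds:
  v1: a read changed (in3 -7->6) — executes, giving 6.
  v2: a read changed (in3 -7->6; v1 5->6) — executes, giving 6.
  v3: a read changed (v1 5->6; v1 5->6) — executes, giving 12.
  v4: a read changed (v1 5->6) — executes, giving 6.
  v5: a read changed (v3 10->12; v2 5->6) — executes, giving 12.
  v7: a read changed (v4 5->6; v5 10->12) — executes, giving 72.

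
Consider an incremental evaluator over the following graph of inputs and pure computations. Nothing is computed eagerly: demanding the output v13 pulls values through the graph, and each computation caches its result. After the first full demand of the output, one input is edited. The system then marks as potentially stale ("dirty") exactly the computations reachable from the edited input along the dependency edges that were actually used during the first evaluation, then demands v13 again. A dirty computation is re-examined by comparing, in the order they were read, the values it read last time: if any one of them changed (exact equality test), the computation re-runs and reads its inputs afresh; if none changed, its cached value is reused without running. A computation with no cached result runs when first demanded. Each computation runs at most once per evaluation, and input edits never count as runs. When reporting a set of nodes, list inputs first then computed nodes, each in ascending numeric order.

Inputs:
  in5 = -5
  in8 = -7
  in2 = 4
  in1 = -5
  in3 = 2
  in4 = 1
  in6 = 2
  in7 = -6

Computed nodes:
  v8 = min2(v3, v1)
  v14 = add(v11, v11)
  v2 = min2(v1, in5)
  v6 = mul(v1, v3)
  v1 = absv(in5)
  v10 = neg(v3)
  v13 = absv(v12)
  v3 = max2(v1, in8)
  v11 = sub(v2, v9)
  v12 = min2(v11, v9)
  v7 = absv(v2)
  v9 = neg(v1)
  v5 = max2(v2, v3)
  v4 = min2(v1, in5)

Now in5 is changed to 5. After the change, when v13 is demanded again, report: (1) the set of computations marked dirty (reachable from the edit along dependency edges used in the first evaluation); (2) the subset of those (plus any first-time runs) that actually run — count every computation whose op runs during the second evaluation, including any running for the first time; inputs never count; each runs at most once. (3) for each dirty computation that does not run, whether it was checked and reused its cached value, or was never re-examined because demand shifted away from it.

Dirty set: v1, v2, v9, v11, v12, v13.
Run set: v1, v2, v11, v12 (4 run).
Re-examined without running (cache reused): v9, v13.
The important point: at v9 every value read last time is unchanged, so the dirty flag clears without a run.

Initial pass — values computed on the first demand:
  v1 = absv(-5) = 5
  v2 = min2(5, -5) = -5
  v9 = neg(5) = -5
  v11 = sub(-5, -5) = 0
  v12 = min2(0, -5) = -5
  v13 = absv(-5) = 5

Second demand — change propagation:
  v1: re-runs because in5 -5->5; new result 5 (unchanged).
  v2: re-runs because in5 -5->5; new result 5.
  v9: re-examined; everything it read last time is the same (v1 unchanged) — cache -5 kept, no run.
  v11: re-runs because v2 -5->5; new result 10.
  v12: re-runs because v11 0->10; new result -5 (unchanged).
  v13: re-examined; everything it read last time is the same (v12 unchanged) — cache 5 kept, no run.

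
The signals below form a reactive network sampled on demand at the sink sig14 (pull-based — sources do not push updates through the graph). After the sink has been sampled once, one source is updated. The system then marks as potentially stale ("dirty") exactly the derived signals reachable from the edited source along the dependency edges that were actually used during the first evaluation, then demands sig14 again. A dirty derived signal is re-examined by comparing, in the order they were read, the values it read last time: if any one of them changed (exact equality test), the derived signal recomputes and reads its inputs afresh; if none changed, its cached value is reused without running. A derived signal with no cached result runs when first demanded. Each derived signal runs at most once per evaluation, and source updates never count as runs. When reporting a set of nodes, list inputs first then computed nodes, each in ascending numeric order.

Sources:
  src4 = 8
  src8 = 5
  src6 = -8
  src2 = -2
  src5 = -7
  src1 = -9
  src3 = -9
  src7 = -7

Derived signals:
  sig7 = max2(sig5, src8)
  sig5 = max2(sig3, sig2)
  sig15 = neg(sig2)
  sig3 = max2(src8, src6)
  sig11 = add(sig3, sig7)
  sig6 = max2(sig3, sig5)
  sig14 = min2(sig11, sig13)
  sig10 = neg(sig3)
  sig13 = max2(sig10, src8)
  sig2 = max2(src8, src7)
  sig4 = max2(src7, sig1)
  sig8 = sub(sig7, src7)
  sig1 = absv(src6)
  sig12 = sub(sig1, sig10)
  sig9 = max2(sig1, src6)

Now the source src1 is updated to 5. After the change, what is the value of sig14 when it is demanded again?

Initial pass — values computed on the first demand:
  sig2 = max2(5, -7) = 5
  sig3 = max2(5, -8) = 5
  sig5 = max2(5, 5) = 5
  sig7 = max2(5, 5) = 5
  sig10 = neg(5) = -5
  sig11 = add(5, 5) = 10
  sig13 = max2(-5, 5) = 5
  sig14 = min2(10, 5) = 5

Second demand — change propagation:
  no demanded computation ever read src1, so the edit dirties nothing and nothing runs.

The important point: nothing the output needs ever reads src1, so the edit is invisible to it.

sig14 now evaluates to 5.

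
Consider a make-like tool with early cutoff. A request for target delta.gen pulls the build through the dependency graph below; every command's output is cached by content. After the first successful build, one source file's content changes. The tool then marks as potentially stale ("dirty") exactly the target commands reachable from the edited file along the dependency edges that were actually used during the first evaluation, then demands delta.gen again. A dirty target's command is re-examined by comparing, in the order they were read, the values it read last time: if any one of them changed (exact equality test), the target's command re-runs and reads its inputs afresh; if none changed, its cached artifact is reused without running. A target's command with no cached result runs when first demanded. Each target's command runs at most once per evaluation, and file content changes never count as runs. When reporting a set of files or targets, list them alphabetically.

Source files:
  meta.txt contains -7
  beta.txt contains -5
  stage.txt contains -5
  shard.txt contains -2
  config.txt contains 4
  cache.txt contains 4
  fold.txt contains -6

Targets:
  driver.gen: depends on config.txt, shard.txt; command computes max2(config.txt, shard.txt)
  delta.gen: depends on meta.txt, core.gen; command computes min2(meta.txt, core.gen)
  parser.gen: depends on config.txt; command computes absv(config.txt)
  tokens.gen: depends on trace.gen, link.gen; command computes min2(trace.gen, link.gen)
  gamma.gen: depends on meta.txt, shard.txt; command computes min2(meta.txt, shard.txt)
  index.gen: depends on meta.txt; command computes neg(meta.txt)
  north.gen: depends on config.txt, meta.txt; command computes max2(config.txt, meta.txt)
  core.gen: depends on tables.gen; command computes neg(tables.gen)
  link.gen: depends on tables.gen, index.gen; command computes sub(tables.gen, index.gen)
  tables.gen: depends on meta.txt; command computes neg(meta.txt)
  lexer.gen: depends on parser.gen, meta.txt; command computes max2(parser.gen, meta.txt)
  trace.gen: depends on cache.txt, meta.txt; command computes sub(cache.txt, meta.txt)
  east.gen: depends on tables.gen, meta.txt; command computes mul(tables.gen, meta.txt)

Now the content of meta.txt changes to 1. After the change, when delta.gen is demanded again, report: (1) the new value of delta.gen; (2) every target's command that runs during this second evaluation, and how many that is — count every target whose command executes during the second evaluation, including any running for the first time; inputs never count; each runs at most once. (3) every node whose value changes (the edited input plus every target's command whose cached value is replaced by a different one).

First demand of the output computes:
  tables.gen = neg(-7) = 7
  core.gen = neg(7) = -7
  delta.gen = min2(-7, -7) = -7

After the edit, cleaning proceeds:
  tables.gen: a read changed (meta.txt -7->1) — executes, giving -1.
  core.gen: a read changed (tables.gen 7->-1) — executes, giving 1.
  delta.gen: a read changed (meta.txt -7->1; core.gen -7->1) — executes, giving 1.

Demanding delta.gen again yields 1.
3 target commands run: core.gen, delta.gen, tables.gen.
The nodes whose values change: core.gen, delta.gen, meta.txt, tables.gen.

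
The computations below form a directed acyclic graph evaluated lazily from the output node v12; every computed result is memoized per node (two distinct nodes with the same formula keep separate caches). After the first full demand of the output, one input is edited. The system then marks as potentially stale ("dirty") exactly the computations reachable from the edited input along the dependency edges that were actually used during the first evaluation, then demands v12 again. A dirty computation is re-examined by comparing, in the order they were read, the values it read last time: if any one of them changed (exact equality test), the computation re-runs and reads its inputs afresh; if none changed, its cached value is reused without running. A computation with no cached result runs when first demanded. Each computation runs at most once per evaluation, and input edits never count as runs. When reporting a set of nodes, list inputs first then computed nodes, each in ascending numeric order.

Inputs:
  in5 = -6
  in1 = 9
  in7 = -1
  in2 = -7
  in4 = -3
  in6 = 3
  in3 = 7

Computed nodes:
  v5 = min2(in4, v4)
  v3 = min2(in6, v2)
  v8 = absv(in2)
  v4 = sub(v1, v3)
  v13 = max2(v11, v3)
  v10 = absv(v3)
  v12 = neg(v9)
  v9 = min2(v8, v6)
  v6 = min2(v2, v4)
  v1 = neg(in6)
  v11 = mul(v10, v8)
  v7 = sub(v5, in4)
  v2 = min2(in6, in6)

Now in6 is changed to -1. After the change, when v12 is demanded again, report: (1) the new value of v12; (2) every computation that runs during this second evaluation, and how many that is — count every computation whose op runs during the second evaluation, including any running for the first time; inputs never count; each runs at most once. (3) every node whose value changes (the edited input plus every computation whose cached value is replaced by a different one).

First demand of the output computes:
  v1 = neg(3) = -3
  v2 = min2(3, 3) = 3
  v3 = min2(3, 3) = 3
  v4 = sub(-3, 3) = -6
  v6 = min2(3, -6) = -6
  v8 = absv(-7) = 7
  v9 = min2(7, -6) = -6
  v12 = neg(-6) = 6

After the edit, cleaning proceeds:
  v1: a read changed (in6 3->-1) — executes, giving 1.
  v2: a read changed (in6 3->-1; in6 3->-1) — executes, giving -1.
  v3: a read changed (in6 3->-1; v2 3->-1) — executes, giving -1.
  v4: a read changed (v1 -3->1; v3 3->-1) — executes, giving 2.
  v6: a read changed (v2 3->-1; v4 -6->2) — executes, giving -1.
  v9: a read changed (v6 -6->-1) — executes, giving -1.
  v12: a read changed (v9 -6->-1) — executes, giving 1.

Demanding v12 again yields 1.
7 computations run: v1, v2, v3, v4, v6, v9, v12.
The nodes whose values change: in6, v1, v2, v3, v4, v6, v9, v12.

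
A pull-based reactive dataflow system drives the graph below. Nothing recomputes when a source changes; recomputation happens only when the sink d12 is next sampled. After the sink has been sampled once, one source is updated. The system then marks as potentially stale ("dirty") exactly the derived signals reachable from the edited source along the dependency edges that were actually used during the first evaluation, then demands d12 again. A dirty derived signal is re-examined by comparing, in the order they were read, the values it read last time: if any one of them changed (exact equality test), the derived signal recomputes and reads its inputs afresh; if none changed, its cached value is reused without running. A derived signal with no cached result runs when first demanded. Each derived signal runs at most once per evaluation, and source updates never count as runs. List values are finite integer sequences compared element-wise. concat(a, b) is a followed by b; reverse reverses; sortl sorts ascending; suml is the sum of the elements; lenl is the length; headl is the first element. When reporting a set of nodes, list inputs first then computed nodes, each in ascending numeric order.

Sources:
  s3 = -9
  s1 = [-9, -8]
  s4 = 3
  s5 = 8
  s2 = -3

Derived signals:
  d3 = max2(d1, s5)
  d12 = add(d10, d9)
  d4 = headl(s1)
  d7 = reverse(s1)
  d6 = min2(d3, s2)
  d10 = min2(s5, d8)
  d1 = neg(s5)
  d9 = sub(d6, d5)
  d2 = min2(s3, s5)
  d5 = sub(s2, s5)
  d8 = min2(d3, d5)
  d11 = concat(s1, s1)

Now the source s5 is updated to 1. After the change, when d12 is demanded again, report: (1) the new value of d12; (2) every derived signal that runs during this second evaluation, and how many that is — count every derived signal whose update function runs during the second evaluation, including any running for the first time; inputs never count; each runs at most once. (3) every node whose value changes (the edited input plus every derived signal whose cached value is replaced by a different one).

New value of d12: -3.
Derived signals that run: d1, d3, d5, d6, d8, d9, d10, d12 — 8 in total.
Values that change: s5, d1, d3, d5, d8, d9, d10.

First evaluation (everything demanded from the output):
  d1 = neg(8) = -8
  d3 = max2(-8, 8) = 8
  d5 = sub(-3, 8) = -11
  d6 = min2(8, -3) = -3
  d8 = min2(8, -11) = -11
  d9 = sub(-3, -11) = 8
  d10 = min2(8, -11) = -11
  d12 = add(-11, 8) = -3

Propagation after the edit:
  d1: runs — s5 8->1; result -1.
  d3: runs — d1 -8->-1; s5 8->1; result 1.
  d5: runs — s5 8->1; result -4.
  d6: runs — d3 8->1; result -3 (same value as before).
  d8: runs — d3 8->1; d5 -11->-4; result -4.
  d9: runs — d5 -11->-4; result 1.
  d10: runs — s5 8->1; d8 -11->-4; result -4.
  d12: runs — d10 -11->-4; d9 8->1; result -3 (same value as before).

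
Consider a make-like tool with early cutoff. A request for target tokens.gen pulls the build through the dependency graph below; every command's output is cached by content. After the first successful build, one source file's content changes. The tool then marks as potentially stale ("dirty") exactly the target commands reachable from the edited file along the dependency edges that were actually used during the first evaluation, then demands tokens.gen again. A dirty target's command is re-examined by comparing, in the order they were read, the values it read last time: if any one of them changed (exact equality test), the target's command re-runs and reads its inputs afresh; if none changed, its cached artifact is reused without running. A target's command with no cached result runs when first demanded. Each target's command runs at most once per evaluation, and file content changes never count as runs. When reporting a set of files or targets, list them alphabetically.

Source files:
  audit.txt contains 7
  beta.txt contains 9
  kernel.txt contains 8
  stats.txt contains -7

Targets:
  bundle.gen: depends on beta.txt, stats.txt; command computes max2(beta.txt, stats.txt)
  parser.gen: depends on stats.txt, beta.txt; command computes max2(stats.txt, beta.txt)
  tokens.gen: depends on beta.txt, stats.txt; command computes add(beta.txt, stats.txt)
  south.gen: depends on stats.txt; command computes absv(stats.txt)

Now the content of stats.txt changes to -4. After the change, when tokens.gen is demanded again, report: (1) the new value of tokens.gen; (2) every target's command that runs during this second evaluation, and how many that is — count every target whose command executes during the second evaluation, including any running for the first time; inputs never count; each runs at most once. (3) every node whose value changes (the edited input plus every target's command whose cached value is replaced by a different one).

First demand of the output computes:
  tokens.gen = add(9, -7) = 2

After the edit, cleaning proceeds:
  tokens.gen: a read changed (stats.txt -7->-4) — executes, giving 5.

Demanding tokens.gen again yields 5.
1 target commands run: tokens.gen.
The nodes whose values change: stats.txt, tokens.gen.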